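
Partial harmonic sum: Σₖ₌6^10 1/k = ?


Σₖ₌6^10 1/k = 1/6 + 1/7 + 1/8 + 1/9 + 1/10
= 1627/2520
≈ 0.6456

Sum = 1627/2520 ≈ 0.6456


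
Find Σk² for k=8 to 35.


Σₖ₌8^35 k² = Σₖ₌₁^35 k² − Σₖ₌₁^7 k²
= 35·36·71/6 − 7·8·15/6
= 14910 − 140 = 14770

Σk² = 14770


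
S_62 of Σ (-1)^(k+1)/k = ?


S = 1 - 1/2 + 1/3 - 1/4 + 1/5 - 1/6 + 1/7 - 1/8 ± ...
= 0.6851
(Full series converges to +ln(2) ≈ +0.6931)

S_62 = 0.6851


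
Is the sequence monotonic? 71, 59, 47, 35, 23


Differences: -12, -12, -12, -12
All differences < 0 → strictly DECREASING

Monotonically decreasing


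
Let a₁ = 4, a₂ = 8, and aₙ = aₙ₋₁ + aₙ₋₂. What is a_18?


Computing iteratively: 4, 8, 12, 20, 32, 52, 84, 136, 220, 356, 576, 932, ...
a_18 = 16724

a_18 = 16724


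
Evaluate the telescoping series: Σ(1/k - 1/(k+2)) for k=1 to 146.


Telescoping with gap 2: two head and two tail terms survive.
= (1 + 1/2) - (1/147 + 1/148)
= 3/2 - 1/147 - 1/148 = 32339/21756

Sum = 32339/21756


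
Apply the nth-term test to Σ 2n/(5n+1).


lim(n→∞) 2n/(5n+1) = 2/5 = 2/5  (divide numerator and denominator by n)
lim aₙ = 2/5 ≠ 0 → series DIVERGES

Diverges (lim aₙ = 2/5 ≠ 0)


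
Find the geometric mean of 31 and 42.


GM = √(31×42) = √1302 = 36.0832

GM = 36.0832


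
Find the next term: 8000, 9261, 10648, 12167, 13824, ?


Pattern: perfect cubes: n³
Terms: 8000, 9261, 10648, 12167, 13824
Next term = 15625

Next term = 15625


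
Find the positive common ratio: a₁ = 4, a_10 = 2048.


r^(n-1) = aₙ/a₁
r^9 = 2048/4 = 512
r = 512^(1/9)
= 2

r = 2


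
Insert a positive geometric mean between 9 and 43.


GM = √(9×43) = √387 = 19.6723

GM = 19.6723


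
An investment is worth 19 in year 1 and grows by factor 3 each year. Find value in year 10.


aₙ = a₁·r^(n-1)
= 19×3^9
= 19×19683
= 373977

a_10 = 373977


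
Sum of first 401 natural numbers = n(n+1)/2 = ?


n(n+1)/2 = 401×402/2 = 161202/2 = 80601

Σk = 80601


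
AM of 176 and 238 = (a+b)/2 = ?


AM = (176 + 238)/2 = 414/2 = 207

AM = 207


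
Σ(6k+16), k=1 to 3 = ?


Σ(6k+16) = 6·Σk + 16·n
= 6·6 + 16·3
= 36 + 48 = 84

Σ = 84


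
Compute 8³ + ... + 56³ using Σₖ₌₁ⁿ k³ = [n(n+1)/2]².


Σₖ₌8^56 k³ = [56·57/2]² − [7·8/2]²
= 2547216 − 784 = 2546432

Σk³ = 2546432


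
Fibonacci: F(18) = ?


Fibonacci sequence: 1, 1, 2, 3, 5, 8, 13, 21, 34, 55, 89, ...
F(18) = 2584

F(18) = 2584


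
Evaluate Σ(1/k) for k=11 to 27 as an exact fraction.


Σₖ₌11^27 1/k = 1/11 + 1/12 + 1/13 + ... + 1/27
= 77300755793/80313433200
≈ 0.9625

Sum = 77300755793/80313433200 ≈ 0.9625


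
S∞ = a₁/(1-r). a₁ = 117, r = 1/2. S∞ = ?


S∞ = a₁/(1-r) = 117/(1 - 1/2)
= 117/(1/2)
= 234

S∞ = 234


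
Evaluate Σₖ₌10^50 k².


Σₖ₌10^50 k² = Σₖ₌₁^50 k² − Σₖ₌₁^9 k²
= 50·51·101/6 − 9·10·19/6
= 42925 − 285 = 42640

Σk² = 42640


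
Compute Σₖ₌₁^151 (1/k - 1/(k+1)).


Telescoping: adjacent terms cancel.
= 1/1 - 1/152
= 1 - 1/152 = 151/152

Sum = 151/152


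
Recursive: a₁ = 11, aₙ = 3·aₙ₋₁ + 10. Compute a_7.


Computing step by step:
a_1 = 11
a_2 = 43
a_3 = 139
a_4 = 427
a_5 = 1291
a_6 = 3883
a_7 = 11659


a_7 = 11659


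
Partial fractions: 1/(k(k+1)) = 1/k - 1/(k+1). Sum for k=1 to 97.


1/(k(k+1)) = 1/k - 1/(k+1) (partial fractions)
Telescoping: Σ = 1 - 1/98 = 97/98

Sum = 97/98


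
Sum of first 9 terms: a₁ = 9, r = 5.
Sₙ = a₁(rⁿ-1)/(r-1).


Sₙ = 9×(5^9 - 1)/(5 - 1)
= 9×(1953125 - 1)/4
= 9×1953124/4
= 4394529

S_9 = 4394529


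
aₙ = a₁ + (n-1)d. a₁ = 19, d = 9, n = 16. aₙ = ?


aₙ = a₁ + (n-1)d
= 19 + (16-1)×9
= 19 + 135
= 154

a_16 = 154


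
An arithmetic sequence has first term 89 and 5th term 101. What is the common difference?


d = (aₙ - a₁)/(n-1)
= (101 - 89)/(5-1)
= 12/4 = 3

d = 3


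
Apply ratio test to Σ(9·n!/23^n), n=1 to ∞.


aₙ = 9·n!/23^n
a_{n+1}/aₙ = (n+1)!/23^(n+1) × 23^n/n!  (constant 9 cancels)
= (n+1)/23
L = lim(n→∞) (n+1)/23 = ∞
L > 1 → series DIVERGES

Diverges (ratio test: L = ∞ > 1)


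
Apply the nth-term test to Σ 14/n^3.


lim(n→∞) 14/n^3 = 0
lim aₙ = 0 → nth-term test is INCONCLUSIVE
(Need other tests; this is actually a convergent p-series with p=3 > 1)

Inconclusive (lim aₙ = 0; need another test)


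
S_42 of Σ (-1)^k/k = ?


S = -1 + 1/2 - 1/3 + 1/4 - 1/5 + 1/6 - 1/7 + 1/8 ± ...
= -0.6814
(Full series converges to -ln(2) ≈ -0.6931)

S_42 = -0.6814


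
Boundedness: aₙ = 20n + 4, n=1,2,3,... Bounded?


aₙ = 20n + 4 → as n→∞, aₙ→∞
No finite upper bound exists
The sequence is UNBOUNDED

Unbounded (aₙ → ∞ as n → ∞)


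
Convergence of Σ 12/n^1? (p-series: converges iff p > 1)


p-series test: Σ c/n^p converges if p > 1, diverges if p ≤ 1 (constant c > 0 doesn't affect convergence).
p = 1
1 ≤ 1 → DIVERGES

Diverges (p = 1 ≤ 1)


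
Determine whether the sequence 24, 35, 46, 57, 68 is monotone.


Differences: 11, 11, 11, 11
All differences > 0 → strictly INCREASING

Monotonically increasing


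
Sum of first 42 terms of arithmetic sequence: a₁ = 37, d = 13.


aₙ = 37 + (42-1)×13 = 570
Sₙ = n(a₁+aₙ)/2 = 42×(37+570)/2
= 42×607/2 = 12747

S_42 = 12747


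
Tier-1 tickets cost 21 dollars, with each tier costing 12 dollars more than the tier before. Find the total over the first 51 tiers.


aₙ = 21 + (51-1)×12 = 621
Sₙ = n(a₁+aₙ)/2 = 51×(21+621)/2
= 51×642/2 = 16371

S_51 = 16371


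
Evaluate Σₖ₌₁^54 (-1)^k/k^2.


S = -1 + 1/4 - 1/9 + 1/16 - 1/25 + 1/36 - 1/49 + 1/64 ± ...
= -0.8223
(Full series converges to -π²/12 ≈ -0.8225)

S_54 = -0.8223


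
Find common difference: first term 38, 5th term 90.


d = (aₙ - a₁)/(n-1)
= (90 - 38)/(5-1)
= 52/4 = 13

d = 13


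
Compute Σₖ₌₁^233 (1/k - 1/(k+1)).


Telescoping: adjacent terms cancel.
= 1/1 - 1/234
= 1 - 1/234 = 233/234

Sum = 233/234


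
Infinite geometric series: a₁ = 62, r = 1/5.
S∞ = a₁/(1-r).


S∞ = a₁/(1-r) = 62/(1 - 1/5)
= 62/(4/5)
= 155/2

S∞ = 155/2


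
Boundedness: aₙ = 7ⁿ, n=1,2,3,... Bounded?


aₙ = 7ⁿ → as n→∞, aₙ→∞ (since base 7 > 1)
No finite upper bound exists
The sequence is UNBOUNDED

Unbounded (aₙ → ∞ as n → ∞)


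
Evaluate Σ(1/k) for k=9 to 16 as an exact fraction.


Σₖ₌9^16 1/k = 1/9 + 1/10 + 1/11 + 1/12 + 1/13 + 1/14 + 1/15 + 1/16
= 95549/144144
≈ 0.6629

Sum = 95549/144144 ≈ 0.6629


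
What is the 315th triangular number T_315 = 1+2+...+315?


n(n+1)/2 = 315×316/2 = 99540/2 = 49770

Σk = 49770


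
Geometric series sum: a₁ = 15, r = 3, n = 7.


Sₙ = 15×(3^7 - 1)/(3 - 1)
= 15×(2187 - 1)/2
= 15×2186/2
= 16395

S_7 = 16395


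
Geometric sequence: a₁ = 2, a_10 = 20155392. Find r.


r^(n-1) = aₙ/a₁
r^9 = 20155392/2 = 10077696
r = 10077696^(1/9)
= 6

r = 6


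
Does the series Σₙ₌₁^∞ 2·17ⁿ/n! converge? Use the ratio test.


aₙ = 2·17^n/n!
a_{n+1}/aₙ = 17^(n+1)/(n+1)! × n!/17^n  (constant 2 cancels)
= 17/(n+1)
L = lim(n→∞) 17/(n+1) = 0
L < 1 → series CONVERGES

Converges (ratio test: L = 0 < 1)


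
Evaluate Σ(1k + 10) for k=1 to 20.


Σ(1k+10) = 1·Σk + 10·n
= 1·210 + 10·20
= 210 + 200 = 410

Σ = 410


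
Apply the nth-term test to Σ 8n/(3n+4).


lim(n→∞) 8n/(3n+4) = 8/3 = 8/3  (divide numerator and denominator by n)
lim aₙ = 8/3 ≠ 0 → series DIVERGES

Diverges (lim aₙ = 8/3 ≠ 0)


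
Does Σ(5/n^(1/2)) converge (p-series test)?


p-series test: Σ c/n^p converges if p > 1, diverges if p ≤ 1 (constant c > 0 doesn't affect convergence).
p = 1/2
1/2 ≤ 1 → DIVERGES

Diverges (p = 1/2 ≤ 1)


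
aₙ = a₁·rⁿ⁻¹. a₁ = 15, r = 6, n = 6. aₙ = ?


aₙ = a₁·r^(n-1)
= 15×6^5
= 15×7776
= 116640

a_6 = 116640


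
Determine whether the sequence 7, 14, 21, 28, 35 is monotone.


Differences: 7, 7, 7, 7
All differences > 0 → strictly INCREASING

Monotonically increasing


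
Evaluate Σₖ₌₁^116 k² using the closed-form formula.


n = 116
n(n+1)(2n+1)/6 = 116×117×233/6
= 3162276/6 = 527046

Σk² = 527046


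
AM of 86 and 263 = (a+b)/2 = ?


AM = (86 + 263)/2 = 349/2 = 174.5

AM = 174.5


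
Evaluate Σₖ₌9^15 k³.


Σₖ₌9^15 k³ = [15·16/2]² − [8·9/2]²
= 14400 − 1296 = 13104

Σk³ = 13104


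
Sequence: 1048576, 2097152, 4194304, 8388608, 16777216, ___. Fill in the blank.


Pattern: powers of 2: 2ⁿ
Terms: 1048576, 2097152, 4194304, 8388608, 16777216
Next term = 33554432

Next term = 33554432


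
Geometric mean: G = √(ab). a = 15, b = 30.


GM = √(15×30) = √450 = 21.2132

GM = 21.2132


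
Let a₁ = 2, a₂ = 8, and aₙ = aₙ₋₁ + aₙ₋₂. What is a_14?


Computing iteratively: 2, 8, 10, 18, 28, 46, 74, 120, 194, 314, 508, 822, ...
a_14 = 2152

a_14 = 2152


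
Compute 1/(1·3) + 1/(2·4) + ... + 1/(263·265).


1/(k(k+2)) = (1/2)·(1/k - 1/(k+2)) (partial fractions)
Telescoping: Σ = (1/2)·(1 + 1/2 - 1/264 - 1/265) = 104411/139920

Sum = 104411/139920


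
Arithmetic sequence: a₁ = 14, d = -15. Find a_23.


aₙ = a₁ + (n-1)d
= 14 + (23-1)×-15
= 14 - 330
= -316

a_23 = -316


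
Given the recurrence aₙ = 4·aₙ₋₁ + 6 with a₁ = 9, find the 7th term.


Computing step by step:
a_1 = 9
a_2 = 42
a_3 = 174
a_4 = 702
a_5 = 2814
a_6 = 11262
a_7 = 45054


a_7 = 45054


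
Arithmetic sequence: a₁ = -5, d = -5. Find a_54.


aₙ = a₁ + (n-1)d
= -5 + (54-1)×-5
= -5 - 265
= -270

a_54 = -270


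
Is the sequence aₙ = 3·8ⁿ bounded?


aₙ = 3·8ⁿ → as n→∞, aₙ→∞ (since base 8 > 1)
No finite upper bound exists
The sequence is UNBOUNDED

Unbounded (aₙ → ∞ as n → ∞)


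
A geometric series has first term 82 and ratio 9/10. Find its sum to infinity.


S∞ = a₁/(1-r) = 82/(1 - 9/10)
= 82/(1/10)
= 820

S∞ = 820


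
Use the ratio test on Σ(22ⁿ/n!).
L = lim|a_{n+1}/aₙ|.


aₙ = 22^n/n!
a_{n+1}/aₙ = 22^(n+1)/(n+1)! × n!/22^n
= 22/(n+1)
L = lim(n→∞) 22/(n+1) = 0
L < 1 → series CONVERGES

Converges (ratio test: L = 0 < 1)


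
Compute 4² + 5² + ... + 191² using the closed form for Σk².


Σₖ₌4^191 k² = Σₖ₌₁^191 k² − Σₖ₌₁^3 k²
= 191·192·383/6 − 3·4·7/6
= 2340896 − 14 = 2340882

Σk² = 2340882


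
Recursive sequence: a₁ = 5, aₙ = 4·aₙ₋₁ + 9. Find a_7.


Computing step by step:
a_1 = 5
a_2 = 29
a_3 = 125
a_4 = 509
a_5 = 2045
a_6 = 8189
a_7 = 32765


a_7 = 32765


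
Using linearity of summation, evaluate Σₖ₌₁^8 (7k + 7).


Σ(7k+7) = 7·Σk + 7·n
= 7·36 + 7·8
= 252 + 56 = 308

Σ = 308


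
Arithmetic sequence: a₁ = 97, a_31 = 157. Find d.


d = (aₙ - a₁)/(n-1)
= (157 - 97)/(31-1)
= 60/30 = 2

d = 2


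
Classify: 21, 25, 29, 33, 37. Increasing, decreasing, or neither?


Differences: 4, 4, 4, 4
All differences > 0 → strictly INCREASING

Monotonically increasing


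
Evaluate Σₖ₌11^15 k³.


Σₖ₌11^15 k³ = [15·16/2]² − [10·11/2]²
= 14400 − 3025 = 11375

Σk³ = 11375


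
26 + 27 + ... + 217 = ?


Σₖ₌26^217 k = Σₖ₌₁^217 k − Σₖ₌₁^25 k
= 217·218/2 − 25·26/2
= 23653 − 325 = 23328

Σk = 23328


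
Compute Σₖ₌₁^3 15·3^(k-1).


Sₙ = 15×(3^3 - 1)/(3 - 1)
= 15×(27 - 1)/2
= 15×26/2
= 195

S_3 = 195


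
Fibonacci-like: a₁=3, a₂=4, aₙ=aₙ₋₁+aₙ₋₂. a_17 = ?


Computing iteratively: 3, 4, 7, 11, 18, 29, 47, 76, 123, 199, 322, 521, ...
a_17 = 5778

a_17 = 5778


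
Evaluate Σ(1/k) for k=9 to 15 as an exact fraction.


Σₖ₌9^15 1/k = 1/9 + 1/10 + 1/11 + 1/12 + 1/13 + 1/14 + 1/15
= 21635/36036
≈ 0.6004

Sum = 21635/36036 ≈ 0.6004


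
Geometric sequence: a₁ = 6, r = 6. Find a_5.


aₙ = a₁·r^(n-1)
= 6×6^4
= 6×1296
= 7776

a_5 = 7776


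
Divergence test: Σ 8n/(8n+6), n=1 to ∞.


lim(n→∞) 8n/(8n+6) = 8/8 = 1  (divide numerator and denominator by n)
lim aₙ = 1 ≠ 0 → series DIVERGES

Diverges (lim aₙ = 1 ≠ 0)


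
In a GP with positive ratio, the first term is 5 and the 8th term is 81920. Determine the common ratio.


r^(n-1) = aₙ/a₁
r^7 = 81920/5 = 16384
r = 16384^(1/7)
= 4

r = 4


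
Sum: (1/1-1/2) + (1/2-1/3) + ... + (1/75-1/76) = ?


Telescoping: adjacent terms cancel.
= 1/1 - 1/76
= 1 - 1/76 = 75/76

Sum = 75/76


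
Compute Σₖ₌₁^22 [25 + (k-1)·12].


aₙ = 25 + (22-1)×12 = 277
Sₙ = n(a₁+aₙ)/2 = 22×(25+277)/2
= 22×302/2 = 3322

S_22 = 3322


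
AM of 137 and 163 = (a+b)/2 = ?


AM = (137 + 163)/2 = 300/2 = 150

AM = 150


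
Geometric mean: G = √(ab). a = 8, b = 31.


GM = √(8×31) = √248 = 15.748

GM = 15.748


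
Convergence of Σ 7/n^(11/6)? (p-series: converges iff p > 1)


p-series test: Σ c/n^p converges if p > 1, diverges if p ≤ 1 (constant c > 0 doesn't affect convergence).
p = 11/6
11/6 > 1 → CONVERGES

Converges (p = 11/6 > 1)


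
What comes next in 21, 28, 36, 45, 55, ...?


Pattern: triangular numbers: n(n+1)/2
Terms: 21, 28, 36, 45, 55
Next term = 66

Next term = 66


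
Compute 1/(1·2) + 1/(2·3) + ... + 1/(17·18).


1/(k(k+1)) = 1/k - 1/(k+1) (partial fractions)
Telescoping: Σ = 1 - 1/18 = 17/18

Sum = 17/18


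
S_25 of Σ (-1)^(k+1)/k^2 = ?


S = 1 - 1/4 + 1/9 - 1/16 + 1/25 - 1/36 + 1/49 - 1/64 ± ...
= 0.8232
(Full series converges to +π²/12 ≈ +0.8225)

S_25 = 0.8232


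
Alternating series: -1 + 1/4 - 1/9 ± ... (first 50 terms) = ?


S = -1 + 1/4 - 1/9 + 1/16 - 1/25 + 1/36 - 1/49 + 1/64 ± ...
= -0.8223
(Full series converges to -π²/12 ≈ -0.8225)

S_50 = -0.8223


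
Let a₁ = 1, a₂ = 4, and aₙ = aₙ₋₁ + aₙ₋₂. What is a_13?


Computing iteratively: 1, 4, 5, 9, 14, 23, 37, 60, 97, 157, 254, 411, ...
a_13 = 665

a_13 = 665


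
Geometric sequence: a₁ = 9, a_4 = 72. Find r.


r^(n-1) = aₙ/a₁
r^3 = 72/9 = 8
r = 8^(1/3)
= 2

r = 2


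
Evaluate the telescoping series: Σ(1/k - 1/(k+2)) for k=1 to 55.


Telescoping with gap 2: two head and two tail terms survive.
= (1 + 1/2) - (1/56 + 1/57)
= 3/2 - 1/56 - 1/57 = 4675/3192

Sum = 4675/3192


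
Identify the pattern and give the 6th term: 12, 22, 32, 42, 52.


Pattern: arithmetic (d=10)
Terms: 12, 22, 32, 42, 52
Next term = 62

Next term = 62


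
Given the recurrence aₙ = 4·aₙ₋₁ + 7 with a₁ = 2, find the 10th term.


Computing step by step:
a_1 = 2
a_2 = 15
a_3 = 67
a_4 = 275
a_5 = 1107
a_6 = 4435
a_7 = 17747
a_8 = 70995
a_9 = 283987
a_10 = 1135955


a_10 = 1135955


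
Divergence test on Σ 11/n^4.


lim(n→∞) 11/n^4 = 0
lim aₙ = 0 → nth-term test is INCONCLUSIVE
(Need other tests; this is actually a convergent p-series with p=4 > 1)

Inconclusive (lim aₙ = 0; need another test)


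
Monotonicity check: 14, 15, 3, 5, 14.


Differences: 1, -12, 2, 9
Difference at position 1 is +1 (> 0) but position 2 is -12 (< 0) — sequence both rises and falls
→ NOT monotonic

Not monotonic


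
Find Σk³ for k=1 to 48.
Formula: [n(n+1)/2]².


n(n+1)/2 = 48×49/2 = 1176
Σk³ = 1176² = 1382976

Σk³ = 1382976


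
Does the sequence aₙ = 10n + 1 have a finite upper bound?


aₙ = 10n + 1 → as n→∞, aₙ→∞
No finite upper bound exists
The sequence is UNBOUNDED

Unbounded (aₙ → ∞ as n → ∞)


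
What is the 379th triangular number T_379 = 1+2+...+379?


n(n+1)/2 = 379×380/2 = 144020/2 = 72010

Σk = 72010


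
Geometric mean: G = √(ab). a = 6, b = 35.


GM = √(6×35) = √210 = 14.4914

GM = 14.4914


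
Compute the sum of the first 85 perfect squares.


n = 85
n(n+1)(2n+1)/6 = 85×86×171/6
= 1250010/6 = 208335

Σk² = 208335


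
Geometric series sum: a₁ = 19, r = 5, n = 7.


Sₙ = 19×(5^7 - 1)/(5 - 1)
= 19×(78125 - 1)/4
= 19×78124/4
= 371089

S_7 = 371089


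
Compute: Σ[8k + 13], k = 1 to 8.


Σ(8k+13) = 8·Σk + 13·n
= 8·36 + 13·8
= 288 + 104 = 392

Σ = 392


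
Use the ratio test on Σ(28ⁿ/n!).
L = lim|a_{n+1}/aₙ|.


aₙ = 28^n/n!
a_{n+1}/aₙ = 28^(n+1)/(n+1)! × n!/28^n
= 28/(n+1)
L = lim(n→∞) 28/(n+1) = 0
L < 1 → series CONVERGES

Converges (ratio test: L = 0 < 1)


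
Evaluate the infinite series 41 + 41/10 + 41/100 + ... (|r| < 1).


S∞ = a₁/(1-r) = 41/(1 - 1/10)
= 41/(9/10)
= 410/9

S∞ = 410/9


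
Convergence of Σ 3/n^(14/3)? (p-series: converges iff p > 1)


p-series test: Σ c/n^p converges if p > 1, diverges if p ≤ 1 (constant c > 0 doesn't affect convergence).
p = 14/3
14/3 > 1 → CONVERGES

Converges (p = 14/3 > 1)


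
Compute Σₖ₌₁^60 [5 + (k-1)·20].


aₙ = 5 + (60-1)×20 = 1185
Sₙ = n(a₁+aₙ)/2 = 60×(5+1185)/2
= 60×1190/2 = 35700

S_60 = 35700


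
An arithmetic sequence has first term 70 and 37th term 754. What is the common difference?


d = (aₙ - a₁)/(n-1)
= (754 - 70)/(37-1)
= 684/36 = 19

d = 19


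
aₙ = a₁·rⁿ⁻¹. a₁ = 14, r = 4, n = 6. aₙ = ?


aₙ = a₁·r^(n-1)
= 14×4^5
= 14×1024
= 14336

a_6 = 14336


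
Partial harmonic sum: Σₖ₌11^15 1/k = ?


Σₖ₌11^15 1/k = 1/11 + 1/12 + 1/13 + 1/14 + 1/15
= 7793/20020
≈ 0.3893

Sum = 7793/20020 ≈ 0.3893


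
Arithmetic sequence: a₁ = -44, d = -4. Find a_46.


aₙ = a₁ + (n-1)d
= -44 + (46-1)×-4
= -44 - 180
= -224

a_46 = -224


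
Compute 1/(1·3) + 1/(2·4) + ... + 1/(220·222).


1/(k(k+2)) = (1/2)·(1/k - 1/(k+2)) (partial fractions)
Telescoping: Σ = (1/2)·(1 + 1/2 - 1/221 - 1/222) = 36575/49062

Sum = 36575/49062


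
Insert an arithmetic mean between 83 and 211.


AM = (83 + 211)/2 = 294/2 = 147

AM = 147


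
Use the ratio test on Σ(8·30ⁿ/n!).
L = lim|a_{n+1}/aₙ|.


aₙ = 8·30^n/n!
a_{n+1}/aₙ = 30^(n+1)/(n+1)! × n!/30^n  (constant 8 cancels)
= 30/(n+1)
L = lim(n→∞) 30/(n+1) = 0
L < 1 → series CONVERGES

Converges (ratio test: L = 0 < 1)


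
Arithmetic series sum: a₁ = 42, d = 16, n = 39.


aₙ = 42 + (39-1)×16 = 650
Sₙ = n(a₁+aₙ)/2 = 39×(42+650)/2
= 39×692/2 = 13494

S_39 = 13494


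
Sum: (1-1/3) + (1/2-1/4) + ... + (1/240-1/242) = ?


Telescoping with gap 2: two head and two tail terms survive.
= (1 + 1/2) - (1/241 + 1/242)
= 3/2 - 1/241 - 1/242 = 43500/29161

Sum = 43500/29161


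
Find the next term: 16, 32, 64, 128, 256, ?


Pattern: powers of 2: 2ⁿ
Terms: 16, 32, 64, 128, 256
Next term = 512

Next term = 512


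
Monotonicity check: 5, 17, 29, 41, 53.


Differences: 12, 12, 12, 12
All differences > 0 → strictly INCREASING

Monotonically increasing


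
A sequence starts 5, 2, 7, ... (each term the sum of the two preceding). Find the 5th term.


Computing iteratively: 5, 2, 7, 9, 16
a_5 = 16

a_5 = 16


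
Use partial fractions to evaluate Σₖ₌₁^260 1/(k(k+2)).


1/(k(k+2)) = (1/2)·(1/k - 1/(k+2)) (partial fractions)
Telescoping: Σ = (1/2)·(1 + 1/2 - 1/261 - 1/262) = 51025/68382

Sum = 51025/68382


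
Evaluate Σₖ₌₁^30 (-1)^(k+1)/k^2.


S = 1 - 1/4 + 1/9 - 1/16 + 1/25 - 1/36 + 1/49 - 1/64 ± ...
= 0.8219
(Full series converges to +π²/12 ≈ +0.8225)

S_30 = 0.8219


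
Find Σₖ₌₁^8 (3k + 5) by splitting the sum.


Σ(3k+5) = 3·Σk + 5·n
= 3·36 + 5·8
= 108 + 40 = 148

Σ = 148


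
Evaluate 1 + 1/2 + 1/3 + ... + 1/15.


H_15 = 1/1 + 1/2 + 1/3 + ... + 1/15
= 1195757/360360
≈ 3.3182

H_15 = 1195757/360360 ≈ 3.3182


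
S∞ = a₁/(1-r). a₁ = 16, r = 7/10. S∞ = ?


S∞ = a₁/(1-r) = 16/(1 - 7/10)
= 16/(3/10)
= 160/3

S∞ = 160/3


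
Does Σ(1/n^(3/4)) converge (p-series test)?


p-series test: Σ c/n^p converges if p > 1, diverges if p ≤ 1 (constant c > 0 doesn't affect convergence).
p = 3/4
3/4 ≤ 1 → DIVERGES

Diverges (p = 3/4 ≤ 1)


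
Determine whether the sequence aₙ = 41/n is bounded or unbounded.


a₁ = 41, a₂ = 41/2, a₃ = 41/3, ...
0 < aₙ ≤ 41 for all n ≥ 1
Lower bound: 0, Upper bound: 41
The sequence IS bounded

Bounded (0 < aₙ ≤ 41)


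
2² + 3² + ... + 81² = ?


Σₖ₌2^81 k² = Σₖ₌₁^81 k² − Σₖ₌₁^1 k²
= 81·82·163/6 − 1·2·3/6
= 180441 − 1 = 180440

Σk² = 180440


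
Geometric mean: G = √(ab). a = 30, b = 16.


GM = √(30×16) = √480 = 21.9089

GM = 21.9089


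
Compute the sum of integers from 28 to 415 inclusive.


Σₖ₌28^415 k = Σₖ₌₁^415 k − Σₖ₌₁^27 k
= 415·416/2 − 27·28/2
= 86320 − 378 = 85942

Σk = 85942


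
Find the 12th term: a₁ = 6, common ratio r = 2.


aₙ = a₁·r^(n-1)
= 6×2^11
= 6×2048
= 12288

a_12 = 12288


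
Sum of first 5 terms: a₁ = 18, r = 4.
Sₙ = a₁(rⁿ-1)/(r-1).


Sₙ = 18×(4^5 - 1)/(4 - 1)
= 18×(1024 - 1)/3
= 18×1023/3
= 6138

S_5 = 6138


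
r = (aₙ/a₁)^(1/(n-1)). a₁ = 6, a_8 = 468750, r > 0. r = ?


r^(n-1) = aₙ/a₁
r^7 = 468750/6 = 78125
r = 78125^(1/7)
= 5

r = 5


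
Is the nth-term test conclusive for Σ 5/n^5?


lim(n→∞) 5/n^5 = 0
lim aₙ = 0 → nth-term test is INCONCLUSIVE
(Need other tests; this is actually a convergent p-series with p=5 > 1)

Inconclusive (lim aₙ = 0; need another test)


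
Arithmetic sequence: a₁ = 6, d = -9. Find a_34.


aₙ = a₁ + (n-1)d
= 6 + (34-1)×-9
= 6 - 297
= -291

a_34 = -291


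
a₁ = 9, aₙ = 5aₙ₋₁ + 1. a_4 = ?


Computing step by step:
a_1 = 9
a_2 = 46
a_3 = 231
a_4 = 1156


a_4 = 1156


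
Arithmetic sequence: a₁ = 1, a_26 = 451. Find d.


d = (aₙ - a₁)/(n-1)
= (451 - 1)/(26-1)
= 450/25 = 18

d = 18


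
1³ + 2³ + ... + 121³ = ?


n(n+1)/2 = 121×122/2 = 7381
Σk³ = 7381² = 54479161

Σk³ = 54479161


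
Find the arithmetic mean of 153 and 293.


AM = (153 + 293)/2 = 446/2 = 223

AM = 223


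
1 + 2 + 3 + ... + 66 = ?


n(n+1)/2 = 66×67/2 = 4422/2 = 2211

Σk = 2211


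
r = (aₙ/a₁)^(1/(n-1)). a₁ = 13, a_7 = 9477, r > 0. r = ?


r^(n-1) = aₙ/a₁
r^6 = 9477/13 = 729
r = 729^(1/6)
= ±3; taking r > 0 gives r = 3

r = 3


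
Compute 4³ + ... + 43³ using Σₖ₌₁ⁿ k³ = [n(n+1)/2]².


Σₖ₌4^43 k³ = [43·44/2]² − [3·4/2]²
= 894916 − 36 = 894880

Σk³ = 894880


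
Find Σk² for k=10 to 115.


Σₖ₌10^115 k² = Σₖ₌₁^115 k² − Σₖ₌₁^9 k²
= 115·116·231/6 − 9·10·19/6
= 513590 − 285 = 513305

Σk² = 513305


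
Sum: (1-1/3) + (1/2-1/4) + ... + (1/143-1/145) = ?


Telescoping with gap 2: two head and two tail terms survive.
= (1 + 1/2) - (1/144 + 1/145)
= 3/2 - 1/144 - 1/145 = 31031/20880

Sum = 31031/20880


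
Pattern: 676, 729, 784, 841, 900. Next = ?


Pattern: perfect squares: n²
Terms: 676, 729, 784, 841, 900
Next term = 961

Next term = 961


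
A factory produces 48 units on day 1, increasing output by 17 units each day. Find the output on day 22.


aₙ = a₁ + (n-1)d
= 48 + (22-1)×17
= 48 + 357
= 405

a_22 = 405


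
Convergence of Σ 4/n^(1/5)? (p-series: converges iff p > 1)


p-series test: Σ c/n^p converges if p > 1, diverges if p ≤ 1 (constant c > 0 doesn't affect convergence).
p = 1/5
1/5 ≤ 1 → DIVERGES

Diverges (p = 1/5 ≤ 1)


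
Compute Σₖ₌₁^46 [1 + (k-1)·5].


aₙ = 1 + (46-1)×5 = 226
Sₙ = n(a₁+aₙ)/2 = 46×(1+226)/2
= 46×227/2 = 5221

S_46 = 5221


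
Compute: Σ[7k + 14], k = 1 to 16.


Σ(7k+14) = 7·Σk + 14·n
= 7·136 + 14·16
= 952 + 224 = 1176

Σ = 1176


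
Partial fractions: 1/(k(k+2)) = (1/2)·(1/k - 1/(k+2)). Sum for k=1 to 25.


1/(k(k+2)) = (1/2)·(1/k - 1/(k+2)) (partial fractions)
Telescoping: Σ = (1/2)·(1 + 1/2 - 1/26 - 1/27) = 250/351

Sum = 250/351


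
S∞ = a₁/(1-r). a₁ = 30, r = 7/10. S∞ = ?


S∞ = a₁/(1-r) = 30/(1 - 7/10)
= 30/(3/10)
= 100

S∞ = 100


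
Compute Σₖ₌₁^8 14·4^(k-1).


Sₙ = 14×(4^8 - 1)/(4 - 1)
= 14×(65536 - 1)/3
= 14×65535/3
= 305830

S_8 = 305830


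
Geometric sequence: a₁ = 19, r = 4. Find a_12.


aₙ = a₁·r^(n-1)
= 19×4^11
= 19×4194304
= 79691776

a_12 = 79691776


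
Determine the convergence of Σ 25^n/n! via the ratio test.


aₙ = 25^n/n!
a_{n+1}/aₙ = 25^(n+1)/(n+1)! × n!/25^n
= 25/(n+1)
L = lim(n→∞) 25/(n+1) = 0
L < 1 → series CONVERGES

Converges (ratio test: L = 0 < 1)


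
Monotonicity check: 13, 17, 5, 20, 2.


Differences: 4, -12, 15, -18
Difference at position 1 is +4 (> 0) but position 2 is -12 (< 0) — sequence both rises and falls
→ NOT monotonic

Not monotonic


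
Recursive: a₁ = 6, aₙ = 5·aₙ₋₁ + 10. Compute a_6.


Computing step by step:
a_1 = 6
a_2 = 40
a_3 = 210
a_4 = 1060
a_5 = 5310
a_6 = 26560


a_6 = 26560


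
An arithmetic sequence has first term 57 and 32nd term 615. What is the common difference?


d = (aₙ - a₁)/(n-1)
= (615 - 57)/(32-1)
= 558/31 = 18

d = 18


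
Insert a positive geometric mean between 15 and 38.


GM = √(15×38) = √570 = 23.8747

GM = 23.8747


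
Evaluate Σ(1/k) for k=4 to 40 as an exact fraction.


Σₖ₌4^40 1/k = 1/4 + 1/5 + 1/6 + ... + 1/40
= 1187689805016613/485721041551200
≈ 2.4452

Sum = 1187689805016613/485721041551200 ≈ 2.4452


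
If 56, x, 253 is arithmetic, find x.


AM = (56 + 253)/2 = 309/2 = 154.5

AM = 154.5


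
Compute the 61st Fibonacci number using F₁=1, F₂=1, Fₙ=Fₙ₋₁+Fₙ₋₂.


Fibonacci sequence: 1, 1, 2, 3, 5, 8, 13, 21, 34, 55, 89, ...
F(61) = 2504730781961

F(61) = 2504730781961


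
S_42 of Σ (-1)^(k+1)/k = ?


S = 1 - 1/2 + 1/3 - 1/4 + 1/5 - 1/6 + 1/7 - 1/8 ± ...
= 0.6814
(Full series converges to +ln(2) ≈ +0.6931)

S_42 = 0.6814


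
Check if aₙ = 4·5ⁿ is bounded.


aₙ = 4·5ⁿ → as n→∞, aₙ→∞ (since base 5 > 1)
No finite upper bound exists
The sequence is UNBOUNDED

Unbounded (aₙ → ∞ as n → ∞)


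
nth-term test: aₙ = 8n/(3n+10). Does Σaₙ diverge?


lim(n→∞) 8n/(3n+10) = 8/3 = 8/3  (divide numerator and denominator by n)
lim aₙ = 8/3 ≠ 0 → series DIVERGES

Diverges (lim aₙ = 8/3 ≠ 0)


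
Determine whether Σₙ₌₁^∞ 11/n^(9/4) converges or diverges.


p-series test: Σ c/n^p converges if p > 1, diverges if p ≤ 1 (constant c > 0 doesn't affect convergence).
p = 9/4
9/4 > 1 → CONVERGES

Converges (p = 9/4 > 1)


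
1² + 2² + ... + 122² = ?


n = 122
n(n+1)(2n+1)/6 = 122×123×245/6
= 3676470/6 = 612745

Σk² = 612745


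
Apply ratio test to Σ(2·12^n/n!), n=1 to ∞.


aₙ = 2·12^n/n!
a_{n+1}/aₙ = 12^(n+1)/(n+1)! × n!/12^n  (constant 2 cancels)
= 12/(n+1)
L = lim(n→∞) 12/(n+1) = 0
L < 1 → series CONVERGES

Converges (ratio test: L = 0 < 1)


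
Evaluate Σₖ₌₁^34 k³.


n(n+1)/2 = 34×35/2 = 595
Σk³ = 595² = 354025

Σk³ = 354025


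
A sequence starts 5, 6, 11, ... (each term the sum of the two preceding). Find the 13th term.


Computing iteratively: 5, 6, 11, 17, 28, 45, 73, 118, 191, 309, 500, 809, ...
a_13 = 1309

a_13 = 1309


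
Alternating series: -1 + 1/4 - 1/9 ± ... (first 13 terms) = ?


S = -1 + 1/4 - 1/9 + 1/16 - 1/25 + 1/36 - 1/49 + 1/64 ± ...
= -0.8252
(Full series converges to -π²/12 ≈ -0.8225)

S_13 = -0.8252


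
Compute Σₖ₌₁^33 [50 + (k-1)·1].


aₙ = 50 + (33-1)×1 = 82
Sₙ = n(a₁+aₙ)/2 = 33×(50+82)/2
= 33×132/2 = 2178

S_33 = 2178


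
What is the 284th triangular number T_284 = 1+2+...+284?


n(n+1)/2 = 284×285/2 = 80940/2 = 40470

Σk = 40470


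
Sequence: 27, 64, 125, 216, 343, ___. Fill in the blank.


Pattern: perfect cubes: n³
Terms: 27, 64, 125, 216, 343
Next term = 512

Next term = 512


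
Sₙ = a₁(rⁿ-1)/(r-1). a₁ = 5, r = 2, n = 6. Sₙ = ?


Sₙ = 5×(2^6 - 1)/(2 - 1)
= 5×(64 - 1)/1
= 5×63/1
= 315

S_6 = 315


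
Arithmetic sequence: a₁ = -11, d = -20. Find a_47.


aₙ = a₁ + (n-1)d
= -11 + (47-1)×-20
= -11 - 920
= -931

a_47 = -931


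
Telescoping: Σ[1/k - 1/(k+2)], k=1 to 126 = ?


Telescoping with gap 2: two head and two tail terms survive.
= (1 + 1/2) - (1/127 + 1/128)
= 3/2 - 1/127 - 1/128 = 24129/16256

Sum = 24129/16256


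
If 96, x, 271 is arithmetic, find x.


AM = (96 + 271)/2 = 367/2 = 183.5

AM = 183.5


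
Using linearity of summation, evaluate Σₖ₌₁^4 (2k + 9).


Σ(2k+9) = 2·Σk + 9·n
= 2·10 + 9·4
= 20 + 36 = 56

Σ = 56


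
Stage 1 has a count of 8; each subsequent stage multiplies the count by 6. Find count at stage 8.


aₙ = a₁·r^(n-1)
= 8×6^7
= 8×279936
= 2239488

a_8 = 2239488


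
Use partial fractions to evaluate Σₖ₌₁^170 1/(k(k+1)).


1/(k(k+1)) = 1/k - 1/(k+1) (partial fractions)
Telescoping: Σ = 1 - 1/171 = 170/171

Sum = 170/171


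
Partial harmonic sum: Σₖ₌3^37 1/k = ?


Σₖ₌3^37 1/k = 1/3 + 1/4 + 1/5 + ... + 1/37
= 1312217274475033/485721041551200
≈ 2.7016

Sum = 1312217274475033/485721041551200 ≈ 2.7016


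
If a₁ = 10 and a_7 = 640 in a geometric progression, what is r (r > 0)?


r^(n-1) = aₙ/a₁
r^6 = 640/10 = 64
r = 64^(1/6)
= ±2; taking r > 0 gives r = 2

r = 2


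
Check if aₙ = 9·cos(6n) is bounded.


For all n, -1 ≤ cos(6n) ≤ 1, so -9 ≤ 9·cos(6n) ≤ 9
Lower bound: -9, Upper bound: 9
The sequence IS bounded

Bounded (-9 ≤ aₙ ≤ 9)


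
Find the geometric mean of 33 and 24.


GM = √(33×24) = √792 = 28.1425

GM = 28.1425


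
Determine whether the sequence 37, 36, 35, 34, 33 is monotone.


Differences: -1, -1, -1, -1
All differences < 0 → strictly DECREASING

Monotonically decreasing


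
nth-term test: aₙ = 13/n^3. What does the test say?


lim(n→∞) 13/n^3 = 0
lim aₙ = 0 → nth-term test is INCONCLUSIVE
(Need other tests; this is actually a convergent p-series with p=3 > 1)

Inconclusive (lim aₙ = 0; need another test)


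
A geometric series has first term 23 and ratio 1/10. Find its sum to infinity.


S∞ = a₁/(1-r) = 23/(1 - 1/10)
= 23/(9/10)
= 230/9

S∞ = 230/9


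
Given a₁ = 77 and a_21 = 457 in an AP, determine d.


d = (aₙ - a₁)/(n-1)
= (457 - 77)/(21-1)
= 380/20 = 19

d = 19


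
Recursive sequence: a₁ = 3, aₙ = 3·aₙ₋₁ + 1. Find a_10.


Computing step by step:
a_1 = 3
a_2 = 10
a_3 = 31
a_4 = 94
a_5 = 283
a_6 = 850
a_7 = 2551
a_8 = 7654
a_9 = 22963
a_10 = 68890


a_10 = 68890


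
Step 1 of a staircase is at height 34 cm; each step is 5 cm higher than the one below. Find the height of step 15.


aₙ = a₁ + (n-1)d
= 34 + (15-1)×5
= 34 + 70
= 104

a_15 = 104


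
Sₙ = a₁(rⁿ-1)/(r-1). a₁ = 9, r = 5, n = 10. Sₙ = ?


Sₙ = 9×(5^10 - 1)/(5 - 1)
= 9×(9765625 - 1)/4
= 9×9765624/4
= 21972654

S_10 = 21972654


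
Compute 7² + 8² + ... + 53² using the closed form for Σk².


Σₖ₌7^53 k² = Σₖ₌₁^53 k² − Σₖ₌₁^6 k²
= 53·54·107/6 − 6·7·13/6
= 51039 − 91 = 50948

Σk² = 50948


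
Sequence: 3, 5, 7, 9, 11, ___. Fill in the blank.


Pattern: arithmetic (d=2)
Terms: 3, 5, 7, 9, 11
Next term = 13

Next term = 13


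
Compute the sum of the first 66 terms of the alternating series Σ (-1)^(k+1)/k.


S = 1 - 1/2 + 1/3 - 1/4 + 1/5 - 1/6 + 1/7 - 1/8 ± ...
= 0.6856
(Full series converges to +ln(2) ≈ +0.6931)

S_66 = 0.6856


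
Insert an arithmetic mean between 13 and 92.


AM = (13 + 92)/2 = 105/2 = 52.5

AM = 52.5


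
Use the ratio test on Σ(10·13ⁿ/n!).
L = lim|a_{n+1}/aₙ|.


aₙ = 10·13^n/n!
a_{n+1}/aₙ = 13^(n+1)/(n+1)! × n!/13^n  (constant 10 cancels)
= 13/(n+1)
L = lim(n→∞) 13/(n+1) = 0
L < 1 → series CONVERGES

Converges (ratio test: L = 0 < 1)


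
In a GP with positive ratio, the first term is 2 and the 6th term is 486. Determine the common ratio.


r^(n-1) = aₙ/a₁
r^5 = 486/2 = 243
r = 243^(1/5)
= 3

r = 3


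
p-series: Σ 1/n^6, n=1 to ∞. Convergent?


p-series test: Σ c/n^p converges if p > 1, diverges if p ≤ 1 (constant c > 0 doesn't affect convergence).
p = 6
6 > 1 → CONVERGES

Converges (p = 6 > 1)


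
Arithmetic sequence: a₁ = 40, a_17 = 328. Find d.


d = (aₙ - a₁)/(n-1)
= (328 - 40)/(17-1)
= 288/16 = 18

d = 18


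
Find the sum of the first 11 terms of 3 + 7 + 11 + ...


aₙ = 3 + (11-1)×4 = 43
Sₙ = n(a₁+aₙ)/2 = 11×(3+43)/2
= 11×46/2 = 253

S_11 = 253


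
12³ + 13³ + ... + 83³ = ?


Σₖ₌12^83 k³ = [83·84/2]² − [11·12/2]²
= 12152196 − 4356 = 12147840

Σk³ = 12147840


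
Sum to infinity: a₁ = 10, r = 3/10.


S∞ = a₁/(1-r) = 10/(1 - 3/10)
= 10/(7/10)
= 100/7

S∞ = 100/7


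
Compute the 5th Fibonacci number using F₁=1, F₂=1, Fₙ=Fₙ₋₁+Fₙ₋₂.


Fibonacci sequence: 1, 1, 2, 3, 5
F(5) = 5

F(5) = 5


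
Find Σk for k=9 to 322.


Σₖ₌9^322 k = Σₖ₌₁^322 k − Σₖ₌₁^8 k
= 322·323/2 − 8·9/2
= 52003 − 36 = 51967

Σk = 51967


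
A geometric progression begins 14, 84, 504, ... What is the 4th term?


aₙ = a₁·r^(n-1)
= 14×6^3
= 14×216
= 3024

a_4 = 3024


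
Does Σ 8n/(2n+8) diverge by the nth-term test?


lim(n→∞) 8n/(2n+8) = 8/2 = 4  (divide numerator and denominator by n)
lim aₙ = 4 ≠ 0 → series DIVERGES

Diverges (lim aₙ = 4 ≠ 0)


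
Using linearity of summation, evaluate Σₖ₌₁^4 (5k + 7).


Σ(5k+7) = 5·Σk + 7·n
= 5·10 + 7·4
= 50 + 28 = 78

Σ = 78


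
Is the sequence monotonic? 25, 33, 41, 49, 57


Differences: 8, 8, 8, 8
All differences > 0 → strictly INCREASING

Monotonically increasing


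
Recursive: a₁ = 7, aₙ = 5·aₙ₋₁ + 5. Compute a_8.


Computing step by step:
a_1 = 7
a_2 = 40
a_3 = 205
a_4 = 1030
a_5 = 5155
a_6 = 25780
a_7 = 128905
a_8 = 644530


a_8 = 644530


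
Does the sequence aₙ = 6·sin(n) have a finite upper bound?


For all n, -1 ≤ sin(n) ≤ 1, so -6 ≤ 6·sin(n) ≤ 6
Lower bound: -6, Upper bound: 6
The sequence IS bounded

Bounded (-6 ≤ aₙ ≤ 6)


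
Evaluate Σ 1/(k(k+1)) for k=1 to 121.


1/(k(k+1)) = 1/k - 1/(k+1) (partial fractions)
Telescoping: Σ = 1 - 1/122 = 121/122

Sum = 121/122


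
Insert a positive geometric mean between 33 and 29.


GM = √(33×29) = √957 = 30.9354

GM = 30.9354


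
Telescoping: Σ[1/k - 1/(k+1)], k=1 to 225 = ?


Telescoping: adjacent terms cancel.
= 1/1 - 1/226
= 1 - 1/226 = 225/226

Sum = 225/226


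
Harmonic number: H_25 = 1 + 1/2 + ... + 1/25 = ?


H_25 = 1/1 + 1/2 + 1/3 + ... + 1/25
= 34052522467/8923714800
≈ 3.816

H_25 = 34052522467/8923714800 ≈ 3.816


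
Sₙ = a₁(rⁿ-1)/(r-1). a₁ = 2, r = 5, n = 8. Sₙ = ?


Sₙ = 2×(5^8 - 1)/(5 - 1)
= 2×(390625 - 1)/4
= 2×390624/4
= 195312

S_8 = 195312


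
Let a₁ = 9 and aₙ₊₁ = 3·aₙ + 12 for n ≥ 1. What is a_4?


Computing step by step:
a_1 = 9
a_2 = 39
a_3 = 129
a_4 = 399


a_4 = 399


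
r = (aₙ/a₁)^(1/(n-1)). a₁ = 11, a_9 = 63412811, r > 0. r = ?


r^(n-1) = aₙ/a₁
r^8 = 63412811/11 = 5764801
r = 5764801^(1/8)
= ±7; taking r > 0 gives r = 7

r = 7


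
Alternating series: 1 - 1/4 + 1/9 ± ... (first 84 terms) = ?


S = 1 - 1/4 + 1/9 - 1/16 + 1/25 - 1/36 + 1/49 - 1/64 ± ...
= 0.8224
(Full series converges to +π²/12 ≈ +0.8225)

S_84 = 0.8224


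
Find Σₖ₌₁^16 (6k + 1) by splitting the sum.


Σ(6k+1) = 6·Σk + 1·n
= 6·136 + 1·16
= 816 + 16 = 832

Σ = 832


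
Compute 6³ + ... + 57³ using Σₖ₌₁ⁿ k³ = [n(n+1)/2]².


Σₖ₌6^57 k³ = [57·58/2]² − [5·6/2]²
= 2732409 − 225 = 2732184

Σk³ = 2732184


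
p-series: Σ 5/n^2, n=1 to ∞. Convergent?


p-series test: Σ c/n^p converges if p > 1, diverges if p ≤ 1 (constant c > 0 doesn't affect convergence).
p = 2
2 > 1 → CONVERGES

Converges (p = 2 > 1)


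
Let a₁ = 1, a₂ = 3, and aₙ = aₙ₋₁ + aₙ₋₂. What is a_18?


Computing iteratively: 1, 3, 4, 7, 11, 18, 29, 47, 76, 123, 199, 322, ...
a_18 = 5778

a_18 = 5778


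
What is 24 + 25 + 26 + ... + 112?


Σₖ₌24^112 k = Σₖ₌₁^112 k − Σₖ₌₁^23 k
= 112·113/2 − 23·24/2
= 6328 − 276 = 6052

Σk = 6052


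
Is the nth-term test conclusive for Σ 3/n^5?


lim(n→∞) 3/n^5 = 0
lim aₙ = 0 → nth-term test is INCONCLUSIVE
(Need other tests; this is actually a convergent p-series with p=5 > 1)

Inconclusive (lim aₙ = 0; need another test)


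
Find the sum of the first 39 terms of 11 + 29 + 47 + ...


aₙ = 11 + (39-1)×18 = 695
Sₙ = n(a₁+aₙ)/2 = 39×(11+695)/2
= 39×706/2 = 13767

S_39 = 13767


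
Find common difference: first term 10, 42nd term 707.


d = (aₙ - a₁)/(n-1)
= (707 - 10)/(42-1)
= 697/41 = 17

d = 17


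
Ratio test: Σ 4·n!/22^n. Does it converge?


aₙ = 4·n!/22^n
a_{n+1}/aₙ = (n+1)!/22^(n+1) × 22^n/n!  (constant 4 cancels)
= (n+1)/22
L = lim(n→∞) (n+1)/22 = ∞
L > 1 → series DIVERGES

Diverges (ratio test: L = ∞ > 1)


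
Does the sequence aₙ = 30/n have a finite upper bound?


a₁ = 30, a₂ = 30/2, a₃ = 30/3, ...
0 < aₙ ≤ 30 for all n ≥ 1
Lower bound: 0, Upper bound: 30
The sequence IS bounded

Bounded (0 < aₙ ≤ 30)


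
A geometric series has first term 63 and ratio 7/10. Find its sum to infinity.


S∞ = a₁/(1-r) = 63/(1 - 7/10)
= 63/(3/10)
= 210

S∞ = 210


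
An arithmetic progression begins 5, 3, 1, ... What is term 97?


aₙ = a₁ + (n-1)d
= 5 + (97-1)×-2
= 5 - 192
= -187

a_97 = -187


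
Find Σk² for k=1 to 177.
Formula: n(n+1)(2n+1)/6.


n = 177
n(n+1)(2n+1)/6 = 177×178×355/6
= 11184630/6 = 1864105

Σk² = 1864105


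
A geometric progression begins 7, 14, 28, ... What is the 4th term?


aₙ = a₁·r^(n-1)
= 7×2^3
= 7×8
= 56

a_4 = 56


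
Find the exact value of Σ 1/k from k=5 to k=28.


Σₖ₌5^28 1/k = 1/5 + 1/6 + 1/7 + ... + 1/28
= 148084936403/80313433200
≈ 1.8438

Sum = 148084936403/80313433200 ≈ 1.8438


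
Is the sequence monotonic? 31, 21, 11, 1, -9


Differences: -10, -10, -10, -10
All differences < 0 → strictly DECREASING

Monotonically decreasing


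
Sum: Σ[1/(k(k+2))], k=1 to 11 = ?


1/(k(k+2)) = (1/2)·(1/k - 1/(k+2)) (partial fractions)
Telescoping: Σ = (1/2)·(1 + 1/2 - 1/12 - 1/13) = 209/312

Sum = 209/312


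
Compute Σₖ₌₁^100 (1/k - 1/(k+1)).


Telescoping: adjacent terms cancel.
= 1/1 - 1/101
= 1 - 1/101 = 100/101

Sum = 100/101


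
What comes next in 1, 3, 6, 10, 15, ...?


Pattern: triangular numbers: n(n+1)/2
Terms: 1, 3, 6, 10, 15
Next term = 21

Next term = 21


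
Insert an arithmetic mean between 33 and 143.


AM = (33 + 143)/2 = 176/2 = 88

AM = 88


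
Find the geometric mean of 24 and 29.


GM = √(24×29) = √696 = 26.3818

GM = 26.3818


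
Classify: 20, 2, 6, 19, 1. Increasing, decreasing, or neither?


Differences: -18, 4, 13, -18
Difference at position 2 is +4 (> 0) but position 1 is -18 (< 0) — sequence both rises and falls
→ NOT monotonic

Not monotonic


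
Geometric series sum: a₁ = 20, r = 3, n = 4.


Sₙ = 20×(3^4 - 1)/(3 - 1)
= 20×(81 - 1)/2
= 20×80/2
= 800

S_4 = 800
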